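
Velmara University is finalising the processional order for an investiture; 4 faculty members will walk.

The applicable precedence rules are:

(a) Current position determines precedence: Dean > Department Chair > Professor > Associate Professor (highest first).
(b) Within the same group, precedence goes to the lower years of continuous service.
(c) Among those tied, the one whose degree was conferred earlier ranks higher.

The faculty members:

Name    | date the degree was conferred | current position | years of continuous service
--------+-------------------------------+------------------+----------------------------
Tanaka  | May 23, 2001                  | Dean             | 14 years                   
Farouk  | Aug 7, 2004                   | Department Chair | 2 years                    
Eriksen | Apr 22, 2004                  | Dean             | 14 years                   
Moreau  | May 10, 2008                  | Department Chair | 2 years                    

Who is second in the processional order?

By current position: Tanaka and Eriksen (Dean); then Farouk and Moreau (Department Chair).
Tanaka and Eriksen both have years of continuous service 14 years, so the next rule applies.
Among Tanaka and Eriksen, by date the degree was conferred (earlier first): Tanaka (May 23, 2001) before Eriksen (Apr 22, 2004).
Farouk and Moreau both have years of continuous service 2 years, so the next rule applies.
Among Farouk and Moreau, by date the degree was conferred (earlier first): Farouk (Aug 7, 2004) before Moreau (May 10, 2008).
Order: Tanaka, Eriksen, Farouk, Moreau.

Eriksen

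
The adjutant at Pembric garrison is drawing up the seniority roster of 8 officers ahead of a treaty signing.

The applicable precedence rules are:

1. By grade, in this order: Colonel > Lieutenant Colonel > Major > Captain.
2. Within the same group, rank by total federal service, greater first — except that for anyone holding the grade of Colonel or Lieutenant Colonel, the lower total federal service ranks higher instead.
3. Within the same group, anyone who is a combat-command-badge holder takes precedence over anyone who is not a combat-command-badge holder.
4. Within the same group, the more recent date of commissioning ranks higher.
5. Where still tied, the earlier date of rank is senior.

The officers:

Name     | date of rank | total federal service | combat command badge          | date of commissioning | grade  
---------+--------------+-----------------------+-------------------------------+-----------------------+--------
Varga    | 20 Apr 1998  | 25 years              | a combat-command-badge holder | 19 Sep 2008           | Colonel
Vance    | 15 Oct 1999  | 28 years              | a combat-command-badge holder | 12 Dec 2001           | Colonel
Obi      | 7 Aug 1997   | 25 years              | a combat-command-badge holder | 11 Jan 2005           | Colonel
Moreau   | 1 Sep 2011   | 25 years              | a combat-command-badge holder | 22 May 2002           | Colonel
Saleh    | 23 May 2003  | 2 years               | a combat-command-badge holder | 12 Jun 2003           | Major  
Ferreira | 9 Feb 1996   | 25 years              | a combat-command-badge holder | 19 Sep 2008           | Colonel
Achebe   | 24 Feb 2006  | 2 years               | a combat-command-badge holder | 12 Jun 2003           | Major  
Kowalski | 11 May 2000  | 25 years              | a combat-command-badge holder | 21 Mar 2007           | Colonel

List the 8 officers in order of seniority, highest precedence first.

By grade: Ferreira, Varga, Kowalski, Obi, Moreau and Vance (Colonel); then Saleh and Achebe (Major).
Among Ferreira, Varga, Kowalski, Obi, Moreau and Vance, by total federal service (lower first) (reversed rule for this group): Ferreira, Varga, Kowalski, Obi and Moreau (25 years) before Vance (28 years).
Ferreira, Varga, Kowalski, Obi and Moreau are each a combat-command-badge holder, so the next rule applies.
Among Ferreira, Varga, Kowalski, Obi and Moreau, by date of commissioning (later first): Ferreira and Varga (19 Sep 2008) before Kowalski (21 Mar 2007) before Obi (11 Jan 2005) before Moreau (22 May 2002).
Among Ferreira and Varga, by date of rank (earlier first): Ferreira (9 Feb 1996) before Varga (20 Apr 1998).
Saleh and Achebe both have total federal service 2 years, so the next rule applies.
Saleh and Achebe are each a combat-command-badge holder, so the next rule applies.
Saleh and Achebe both have date of commissioning 12 Jun 2003, so the next rule applies.
Among Saleh and Achebe, by date of rank (earlier first): Saleh (23 May 2003) before Achebe (24 Feb 2006).
Full order: Ferreira, Varga, Kowalski, Obi, Moreau, Vance, Saleh, Achebe.

Ferreira, Varga, Kowalski, Obi, Moreau, Vance, Saleh, Achebe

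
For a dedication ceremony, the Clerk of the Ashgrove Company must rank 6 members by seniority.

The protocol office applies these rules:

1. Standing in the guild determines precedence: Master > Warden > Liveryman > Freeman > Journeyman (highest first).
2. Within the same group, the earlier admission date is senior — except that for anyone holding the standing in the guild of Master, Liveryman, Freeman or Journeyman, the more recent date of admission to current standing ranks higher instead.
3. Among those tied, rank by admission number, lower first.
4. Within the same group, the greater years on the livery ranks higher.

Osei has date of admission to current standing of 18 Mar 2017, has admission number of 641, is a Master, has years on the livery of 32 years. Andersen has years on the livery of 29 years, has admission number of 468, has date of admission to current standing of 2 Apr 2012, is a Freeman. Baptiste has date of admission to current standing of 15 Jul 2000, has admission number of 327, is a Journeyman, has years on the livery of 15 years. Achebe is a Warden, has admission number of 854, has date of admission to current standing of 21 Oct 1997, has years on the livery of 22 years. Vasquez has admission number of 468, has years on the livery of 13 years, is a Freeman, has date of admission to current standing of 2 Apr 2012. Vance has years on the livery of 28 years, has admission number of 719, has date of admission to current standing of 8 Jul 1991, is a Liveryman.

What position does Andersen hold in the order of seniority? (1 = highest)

By standing in the guild: Osei (Master); then Achebe (Warden); then Vance (Liveryman); then Andersen and Vasquez (Freeman); then Baptiste (Journeyman).
Andersen and Vasquez both have date of admission to current standing 2 Apr 2012, so the next rule applies.
Andersen and Vasquez both have admission number 468, so the next rule applies.
Among Andersen and Vasquez, by years on the livery (higher first): Andersen (29 years) before Vasquez (13 years).
Order: Osei, Achebe, Vance, Andersen, Vasquez, Baptiste. So position 4.

4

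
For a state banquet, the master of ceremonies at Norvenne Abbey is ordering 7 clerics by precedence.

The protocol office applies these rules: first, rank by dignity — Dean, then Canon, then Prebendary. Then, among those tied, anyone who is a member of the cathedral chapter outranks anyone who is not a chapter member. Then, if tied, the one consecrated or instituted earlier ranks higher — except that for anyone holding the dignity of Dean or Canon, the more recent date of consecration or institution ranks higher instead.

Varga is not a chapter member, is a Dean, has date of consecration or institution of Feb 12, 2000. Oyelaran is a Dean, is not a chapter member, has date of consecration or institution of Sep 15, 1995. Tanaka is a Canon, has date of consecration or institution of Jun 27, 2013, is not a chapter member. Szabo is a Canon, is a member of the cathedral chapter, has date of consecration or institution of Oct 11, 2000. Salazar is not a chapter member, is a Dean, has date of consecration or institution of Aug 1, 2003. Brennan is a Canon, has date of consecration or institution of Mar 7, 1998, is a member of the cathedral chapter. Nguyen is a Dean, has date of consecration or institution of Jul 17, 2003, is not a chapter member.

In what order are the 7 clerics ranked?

Salazar, Nguyen, Varga, Oyelaran, Szabo, Brennan, Tanaka

By dignity: Salazar, Nguyen, Varga and Oyelaran (Dean); then Szabo, Brennan and Tanaka (Canon).
Salazar, Nguyen, Varga and Oyelaran are each not a chapter member, so the next rule applies.
Among Salazar, Nguyen, Varga and Oyelaran, by date of consecration or institution (later first) (reversed rule for this group): Salazar (Aug 1, 2003) before Nguyen (Jul 17, 2003) before Varga (Feb 12, 2000) before Oyelaran (Sep 15, 1995).
Among Szabo, Brennan and Tanaka, a member of the cathedral chapter before not a chapter member: Szabo and Brennan (a member of the cathedral chapter) before Tanaka (not a chapter member).
Among Szabo and Brennan, by date of consecration or institution (later first) (reversed rule for this group): Szabo (Oct 11, 2000) before Brennan (Mar 7, 1998).
Full order: Salazar, Nguyen, Varga, Oyelaran, Szabo, Brennan, Tanaka.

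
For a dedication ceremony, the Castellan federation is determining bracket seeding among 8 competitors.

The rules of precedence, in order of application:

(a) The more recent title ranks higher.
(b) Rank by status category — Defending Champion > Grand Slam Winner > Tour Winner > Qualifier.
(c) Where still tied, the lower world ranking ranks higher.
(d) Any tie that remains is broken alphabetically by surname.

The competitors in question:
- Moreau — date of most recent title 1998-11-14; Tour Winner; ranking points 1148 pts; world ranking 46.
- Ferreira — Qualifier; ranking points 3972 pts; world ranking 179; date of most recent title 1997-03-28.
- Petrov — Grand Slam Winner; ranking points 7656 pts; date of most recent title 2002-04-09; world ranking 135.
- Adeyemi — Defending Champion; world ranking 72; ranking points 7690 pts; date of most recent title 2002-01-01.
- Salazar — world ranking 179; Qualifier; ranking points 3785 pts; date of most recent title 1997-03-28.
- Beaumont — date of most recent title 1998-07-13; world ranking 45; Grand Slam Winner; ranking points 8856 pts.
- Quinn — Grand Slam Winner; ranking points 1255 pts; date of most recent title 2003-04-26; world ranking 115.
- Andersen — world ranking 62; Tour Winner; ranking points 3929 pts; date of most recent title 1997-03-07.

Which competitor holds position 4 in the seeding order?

By date of most recent title (later first): Quinn (2003-04-26); then Petrov (2002-04-09); then Adeyemi (2002-01-01); then Moreau (1998-11-14); then Beaumont (1998-07-13); then Ferreira and Salazar (both 1997-03-28); then Andersen (1997-03-07).
Ferreira and Salazar are each Qualifier, so the next rule applies.
Ferreira and Salazar both have world ranking 179, so the next rule applies.
Among Ferreira and Salazar, alphabetically by surname: Ferreira before Salazar.
Order: Quinn, Petrov, Adeyemi, Moreau, Beaumont, Ferreira, Salazar, Andersen.

Moreau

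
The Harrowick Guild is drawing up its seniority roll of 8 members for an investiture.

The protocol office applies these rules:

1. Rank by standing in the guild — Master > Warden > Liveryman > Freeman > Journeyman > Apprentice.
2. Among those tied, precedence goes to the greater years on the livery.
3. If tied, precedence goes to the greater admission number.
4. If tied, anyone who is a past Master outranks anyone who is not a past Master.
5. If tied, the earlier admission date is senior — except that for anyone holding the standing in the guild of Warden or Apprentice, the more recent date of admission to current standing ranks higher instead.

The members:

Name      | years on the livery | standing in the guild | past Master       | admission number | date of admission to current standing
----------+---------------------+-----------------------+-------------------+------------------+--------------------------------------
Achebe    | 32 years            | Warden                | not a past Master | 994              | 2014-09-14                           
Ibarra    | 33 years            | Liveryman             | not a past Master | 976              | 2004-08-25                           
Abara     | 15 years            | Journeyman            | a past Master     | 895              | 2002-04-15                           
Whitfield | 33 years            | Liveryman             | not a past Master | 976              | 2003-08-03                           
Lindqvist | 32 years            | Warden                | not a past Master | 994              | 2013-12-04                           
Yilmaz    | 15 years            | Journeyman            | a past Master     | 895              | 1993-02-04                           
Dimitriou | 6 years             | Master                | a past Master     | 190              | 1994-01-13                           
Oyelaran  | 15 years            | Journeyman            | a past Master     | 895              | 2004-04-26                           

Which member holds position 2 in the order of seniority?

Achebe

By standing in the guild: Dimitriou (Master); then Achebe and Lindqvist (Warden); then Whitfield and Ibarra (Liveryman); then Yilmaz, Abara and Oyelaran (Journeyman).
Achebe and Lindqvist both have years on the livery 32 years, so the next rule applies.
Achebe and Lindqvist both have admission number 994, so the next rule applies.
Achebe and Lindqvist are each not a past Master, so the next rule applies.
Among Achebe and Lindqvist, by date of admission to current standing (later first) (reversed rule for this group): Achebe (2014-09-14) before Lindqvist (2013-12-04).
Whitfield and Ibarra both have years on the livery 33 years, so the next rule applies.
Whitfield and Ibarra both have admission number 976, so the next rule applies.
Whitfield and Ibarra are each not a past Master, so the next rule applies.
Among Whitfield and Ibarra, by date of admission to current standing (earlier first): Whitfield (2003-08-03) before Ibarra (2004-08-25).
Yilmaz, Abara and Oyelaran all have years on the livery 15 years, so the next rule applies.
Yilmaz, Abara and Oyelaran all have admission number 895, so the next rule applies.
Yilmaz, Abara and Oyelaran are each a past Master, so the next rule applies.
Among Yilmaz, Abara and Oyelaran, by date of admission to current standing (earlier first): Yilmaz (1993-02-04) before Abara (2002-04-15) before Oyelaran (2004-04-26).
Order: Dimitriou, Achebe, Lindqvist, Whitfield, Ibarra, Yilmaz, Abara, Oyelaran.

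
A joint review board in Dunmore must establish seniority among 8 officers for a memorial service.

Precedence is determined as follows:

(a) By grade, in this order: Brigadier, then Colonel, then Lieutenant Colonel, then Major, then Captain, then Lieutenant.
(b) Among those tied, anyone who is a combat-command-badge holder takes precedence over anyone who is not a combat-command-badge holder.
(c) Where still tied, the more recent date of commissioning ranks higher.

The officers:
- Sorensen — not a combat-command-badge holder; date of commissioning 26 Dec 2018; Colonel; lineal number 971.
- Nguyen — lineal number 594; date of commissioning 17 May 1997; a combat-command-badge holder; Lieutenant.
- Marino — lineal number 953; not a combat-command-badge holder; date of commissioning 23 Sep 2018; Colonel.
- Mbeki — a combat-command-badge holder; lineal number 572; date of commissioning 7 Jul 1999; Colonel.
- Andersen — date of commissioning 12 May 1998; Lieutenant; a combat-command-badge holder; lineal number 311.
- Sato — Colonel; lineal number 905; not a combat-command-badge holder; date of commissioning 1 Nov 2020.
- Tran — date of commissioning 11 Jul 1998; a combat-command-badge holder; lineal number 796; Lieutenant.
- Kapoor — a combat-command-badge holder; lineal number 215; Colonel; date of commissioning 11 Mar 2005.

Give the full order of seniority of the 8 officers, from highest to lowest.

Kapoor, Mbeki, Sato, Sorensen, Marino, Tran, Andersen, Nguyen

By grade: Kapoor, Mbeki, Sato, Sorensen and Marino (Colonel); then Tran, Andersen and Nguyen (Lieutenant).
Among Kapoor, Mbeki, Sato, Sorensen and Marino, a combat-command-badge holder before not a combat-command-badge holder: Kapoor and Mbeki (a combat-command-badge holder) before Sato, Sorensen and Marino (not a combat-command-badge holder).
Among Kapoor and Mbeki, by date of commissioning (later first): Kapoor (11 Mar 2005) before Mbeki (7 Jul 1999).
Among Sato, Sorensen and Marino, by date of commissioning (later first): Sato (1 Nov 2020) before Sorensen (26 Dec 2018) before Marino (23 Sep 2018).
Tran, Andersen and Nguyen are each a combat-command-badge holder, so the next rule applies.
Among Tran, Andersen and Nguyen, by date of commissioning (later first): Tran (11 Jul 1998) before Andersen (12 May 1998) before Nguyen (17 May 1997).
Full order: Kapoor, Mbeki, Sato, Sorensen, Marino, Tran, Andersen, Nguyen.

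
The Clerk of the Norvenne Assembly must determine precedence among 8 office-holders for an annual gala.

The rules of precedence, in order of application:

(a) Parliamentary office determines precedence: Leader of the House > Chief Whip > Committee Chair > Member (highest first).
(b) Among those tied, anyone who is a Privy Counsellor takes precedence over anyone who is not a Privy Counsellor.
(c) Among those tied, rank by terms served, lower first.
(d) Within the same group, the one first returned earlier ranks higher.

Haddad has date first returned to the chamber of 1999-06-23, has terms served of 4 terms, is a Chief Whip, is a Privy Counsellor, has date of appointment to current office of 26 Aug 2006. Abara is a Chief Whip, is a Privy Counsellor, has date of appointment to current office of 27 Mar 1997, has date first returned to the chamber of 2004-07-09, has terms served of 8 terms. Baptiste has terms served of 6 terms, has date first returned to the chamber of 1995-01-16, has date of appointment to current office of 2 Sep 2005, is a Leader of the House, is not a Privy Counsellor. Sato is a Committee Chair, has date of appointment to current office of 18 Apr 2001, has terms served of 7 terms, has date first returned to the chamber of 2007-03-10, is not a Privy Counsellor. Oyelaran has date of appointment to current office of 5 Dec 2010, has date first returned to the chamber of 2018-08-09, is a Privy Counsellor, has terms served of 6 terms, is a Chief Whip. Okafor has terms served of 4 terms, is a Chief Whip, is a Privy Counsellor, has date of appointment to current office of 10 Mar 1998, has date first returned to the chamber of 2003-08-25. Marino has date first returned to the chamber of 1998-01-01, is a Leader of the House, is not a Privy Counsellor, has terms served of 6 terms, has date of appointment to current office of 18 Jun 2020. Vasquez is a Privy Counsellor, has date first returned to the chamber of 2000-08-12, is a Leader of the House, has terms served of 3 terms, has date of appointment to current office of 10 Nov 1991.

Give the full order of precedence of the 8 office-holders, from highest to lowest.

Vasquez, Baptiste, Marino, Haddad, Okafor, Oyelaran, Abara, Sato

By parliamentary office: Vasquez, Baptiste and Marino (Leader of the House); then Haddad, Okafor, Oyelaran and Abara (Chief Whip); then Sato (Committee Chair).
Among Vasquez, Baptiste and Marino, a Privy Counsellor before not a Privy Counsellor: Vasquez (a Privy Counsellor) before Baptiste and Marino (not a Privy Counsellor).
Baptiste and Marino both have terms served 6 terms, so the next rule applies.
Among Baptiste and Marino, by date first returned to the chamber (earlier first): Baptiste (1995-01-16) before Marino (1998-01-01).
Haddad, Okafor, Oyelaran and Abara are each a Privy Counsellor, so the next rule applies.
Among Haddad, Okafor, Oyelaran and Abara, by terms served (lower first): Haddad and Okafor (4 terms) before Oyelaran (6 terms) before Abara (8 terms).
Among Haddad and Okafor, by date first returned to the chamber (earlier first): Haddad (1999-06-23) before Okafor (2003-08-25).
Full order: Vasquez, Baptiste, Marino, Haddad, Okafor, Oyelaran, Abara, Sato.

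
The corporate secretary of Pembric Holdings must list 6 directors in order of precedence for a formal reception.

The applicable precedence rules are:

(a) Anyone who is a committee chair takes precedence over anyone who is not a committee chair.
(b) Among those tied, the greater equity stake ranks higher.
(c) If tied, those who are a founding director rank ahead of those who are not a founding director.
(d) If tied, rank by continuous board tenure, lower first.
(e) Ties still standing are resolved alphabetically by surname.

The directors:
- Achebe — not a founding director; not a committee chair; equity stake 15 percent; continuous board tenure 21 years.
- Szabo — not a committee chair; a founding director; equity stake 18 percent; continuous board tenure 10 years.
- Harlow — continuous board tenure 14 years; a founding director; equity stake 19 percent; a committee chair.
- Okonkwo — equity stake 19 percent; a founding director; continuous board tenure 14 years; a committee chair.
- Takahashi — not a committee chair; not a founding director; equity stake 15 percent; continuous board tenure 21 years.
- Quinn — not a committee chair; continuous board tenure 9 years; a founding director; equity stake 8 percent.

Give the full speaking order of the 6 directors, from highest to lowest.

Harlow, Okonkwo, Szabo, Achebe, Takahashi, Quinn

By the first rule: Harlow and Okonkwo (both a committee chair); then Szabo, Achebe, Takahashi and Quinn (each not a committee chair).
Harlow and Okonkwo both have equity stake 19 percent, so the next rule applies.
Harlow and Okonkwo are each a founding director, so the next rule applies.
Harlow and Okonkwo both have continuous board tenure 14 years, so the next rule applies.
Among Harlow and Okonkwo, alphabetically by surname: Harlow before Okonkwo.
Among Szabo, Achebe, Takahashi and Quinn, by equity stake (higher first): Szabo (18 percent) before Achebe and Takahashi (15 percent) before Quinn (8 percent).
Achebe and Takahashi are each not a founding director, so the next rule applies.
Achebe and Takahashi both have continuous board tenure 21 years, so the next rule applies.
Among Achebe and Takahashi, alphabetically by surname: Achebe before Takahashi.
Full order: Harlow, Okonkwo, Szabo, Achebe, Takahashi, Quinn.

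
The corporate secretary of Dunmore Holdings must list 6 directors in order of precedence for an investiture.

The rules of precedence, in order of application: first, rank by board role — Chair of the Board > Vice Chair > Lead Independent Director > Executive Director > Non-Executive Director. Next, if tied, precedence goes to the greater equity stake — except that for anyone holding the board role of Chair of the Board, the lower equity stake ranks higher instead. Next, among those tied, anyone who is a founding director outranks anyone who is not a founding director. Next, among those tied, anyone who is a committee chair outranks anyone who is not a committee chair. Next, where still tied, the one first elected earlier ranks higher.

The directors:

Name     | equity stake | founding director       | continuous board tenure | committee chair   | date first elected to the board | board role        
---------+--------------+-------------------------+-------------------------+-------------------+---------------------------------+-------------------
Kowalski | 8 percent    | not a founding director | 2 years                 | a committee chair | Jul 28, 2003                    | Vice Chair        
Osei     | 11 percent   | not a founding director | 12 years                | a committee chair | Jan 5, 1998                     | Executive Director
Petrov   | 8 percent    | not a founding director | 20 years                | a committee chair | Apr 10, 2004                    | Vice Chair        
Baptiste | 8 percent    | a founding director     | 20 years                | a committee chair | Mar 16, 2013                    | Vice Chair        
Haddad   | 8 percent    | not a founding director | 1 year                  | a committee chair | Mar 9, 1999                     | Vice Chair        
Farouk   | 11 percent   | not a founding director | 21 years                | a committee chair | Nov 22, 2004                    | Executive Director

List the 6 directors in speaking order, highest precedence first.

Baptiste, Haddad, Kowalski, Petrov, Osei, Farouk

By board role: Baptiste, Haddad, Kowalski and Petrov (Vice Chair); then Osei and Farouk (Executive Director).
Baptiste, Haddad, Kowalski and Petrov all have equity stake 8 percent, so the next rule applies.
Among Baptiste, Haddad, Kowalski and Petrov, a founding director before not a founding director: Baptiste (a founding director) before Haddad, Kowalski and Petrov (not a founding director).
Haddad, Kowalski and Petrov are each a committee chair, so the next rule applies.
Among Haddad, Kowalski and Petrov, by date first elected to the board (earlier first): Haddad (Mar 9, 1999) before Kowalski (Jul 28, 2003) before Petrov (Apr 10, 2004).
Osei and Farouk both have equity stake 11 percent, so the next rule applies.
Osei and Farouk are each not a founding director, so the next rule applies.
Osei and Farouk are each a committee chair, so the next rule applies.
Among Osei and Farouk, by date first elected to the board (earlier first): Osei (Jan 5, 1998) before Farouk (Nov 22, 2004).
Full order: Baptiste, Haddad, Kowalski, Petrov, Osei, Farouk.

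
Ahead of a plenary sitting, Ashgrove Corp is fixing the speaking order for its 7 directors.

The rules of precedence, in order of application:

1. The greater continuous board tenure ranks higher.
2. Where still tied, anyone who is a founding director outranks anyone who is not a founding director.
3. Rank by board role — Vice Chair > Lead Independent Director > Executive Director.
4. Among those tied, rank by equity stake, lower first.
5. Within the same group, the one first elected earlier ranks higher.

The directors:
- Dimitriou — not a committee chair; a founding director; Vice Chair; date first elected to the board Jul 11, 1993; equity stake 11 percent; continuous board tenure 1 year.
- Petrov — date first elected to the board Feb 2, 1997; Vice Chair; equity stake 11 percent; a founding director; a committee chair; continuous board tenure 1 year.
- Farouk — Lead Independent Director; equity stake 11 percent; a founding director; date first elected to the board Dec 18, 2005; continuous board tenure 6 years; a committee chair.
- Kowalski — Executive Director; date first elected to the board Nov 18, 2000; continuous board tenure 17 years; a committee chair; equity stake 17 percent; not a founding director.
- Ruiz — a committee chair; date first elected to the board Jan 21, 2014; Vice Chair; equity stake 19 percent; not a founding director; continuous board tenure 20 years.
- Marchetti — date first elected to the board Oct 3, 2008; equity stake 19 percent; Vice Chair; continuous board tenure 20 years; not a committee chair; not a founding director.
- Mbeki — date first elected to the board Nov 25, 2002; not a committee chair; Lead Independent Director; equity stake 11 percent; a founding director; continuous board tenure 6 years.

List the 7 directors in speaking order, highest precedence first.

Marchetti, Ruiz, Kowalski, Mbeki, Farouk, Dimitriou, Petrov

By continuous board tenure (higher first): Marchetti and Ruiz (both 20 years); then Kowalski (17 years); then Mbeki and Farouk (both 6 years); then Dimitriou and Petrov (both 1 year).
Marchetti and Ruiz are each not a founding director, so the next rule applies.
Marchetti and Ruiz are each Vice Chair, so the next rule applies.
Marchetti and Ruiz both have equity stake 19 percent, so the next rule applies.
Among Marchetti and Ruiz, by date first elected to the board (earlier first): Marchetti (Oct 3, 2008) before Ruiz (Jan 21, 2014).
Mbeki and Farouk are each a founding director, so the next rule applies.
Mbeki and Farouk are each Lead Independent Director, so the next rule applies.
Mbeki and Farouk both have equity stake 11 percent, so the next rule applies.
Among Mbeki and Farouk, by date first elected to the board (earlier first): Mbeki (Nov 25, 2002) before Farouk (Dec 18, 2005).
Dimitriou and Petrov are each a founding director, so the next rule applies.
Dimitriou and Petrov are each Vice Chair, so the next rule applies.
Dimitriou and Petrov both have equity stake 11 percent, so the next rule applies.
Among Dimitriou and Petrov, by date first elected to the board (earlier first): Dimitriou (Jul 11, 1993) before Petrov (Feb 2, 1997).
Full order: Marchetti, Ruiz, Kowalski, Mbeki, Farouk, Dimitriou, Petrov.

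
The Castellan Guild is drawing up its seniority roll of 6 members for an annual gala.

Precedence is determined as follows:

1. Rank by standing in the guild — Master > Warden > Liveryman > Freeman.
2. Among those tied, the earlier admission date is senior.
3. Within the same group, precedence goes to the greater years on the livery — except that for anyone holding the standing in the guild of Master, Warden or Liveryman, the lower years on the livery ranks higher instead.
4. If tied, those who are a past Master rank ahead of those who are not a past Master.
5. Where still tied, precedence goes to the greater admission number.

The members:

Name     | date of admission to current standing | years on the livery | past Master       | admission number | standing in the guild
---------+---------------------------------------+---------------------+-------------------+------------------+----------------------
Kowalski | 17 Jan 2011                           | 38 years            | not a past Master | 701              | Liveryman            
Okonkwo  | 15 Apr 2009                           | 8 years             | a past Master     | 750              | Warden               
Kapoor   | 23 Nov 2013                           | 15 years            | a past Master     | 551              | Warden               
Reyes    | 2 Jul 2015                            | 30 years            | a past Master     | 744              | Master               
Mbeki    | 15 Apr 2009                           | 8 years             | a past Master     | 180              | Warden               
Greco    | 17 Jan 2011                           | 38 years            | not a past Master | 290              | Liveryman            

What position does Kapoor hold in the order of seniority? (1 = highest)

By standing in the guild: Reyes (Master); then Okonkwo, Mbeki and Kapoor (Warden); then Kowalski and Greco (Liveryman).
Among Okonkwo, Mbeki and Kapoor, by date of admission to current standing (earlier first): Okonkwo and Mbeki (15 Apr 2009) before Kapoor (23 Nov 2013).
Okonkwo and Mbeki both have years on the livery 8 years, so the next rule applies.
Okonkwo and Mbeki are each a past Master, so the next rule applies.
Among Okonkwo and Mbeki, by admission number (higher first): Okonkwo (750) before Mbeki (180).
Kowalski and Greco both have date of admission to current standing 17 Jan 2011, so the next rule applies.
Kowalski and Greco both have years on the livery 38 years, so the next rule applies.
Kowalski and Greco are each not a past Master, so the next rule applies.
Among Kowalski and Greco, by admission number (higher first): Kowalski (701) before Greco (290).
Order: Reyes, Okonkwo, Mbeki, Kapoor, Kowalski, Greco. So position 4.

4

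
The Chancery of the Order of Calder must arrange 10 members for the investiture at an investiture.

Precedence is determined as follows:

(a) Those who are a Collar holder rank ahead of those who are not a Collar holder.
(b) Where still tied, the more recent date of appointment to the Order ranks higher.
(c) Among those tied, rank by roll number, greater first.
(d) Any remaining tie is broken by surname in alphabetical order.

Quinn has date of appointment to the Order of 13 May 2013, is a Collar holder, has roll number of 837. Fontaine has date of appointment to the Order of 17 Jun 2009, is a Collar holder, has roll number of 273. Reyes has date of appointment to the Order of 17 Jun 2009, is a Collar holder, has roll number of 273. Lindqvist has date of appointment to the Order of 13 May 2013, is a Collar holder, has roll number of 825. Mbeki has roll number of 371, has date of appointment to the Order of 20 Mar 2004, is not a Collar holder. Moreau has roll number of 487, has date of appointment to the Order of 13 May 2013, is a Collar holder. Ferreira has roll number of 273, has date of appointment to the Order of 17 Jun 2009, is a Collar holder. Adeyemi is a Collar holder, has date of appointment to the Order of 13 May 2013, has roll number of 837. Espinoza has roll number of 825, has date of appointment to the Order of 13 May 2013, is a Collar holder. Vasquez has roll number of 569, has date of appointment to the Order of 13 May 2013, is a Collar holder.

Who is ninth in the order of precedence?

By the first rule: Adeyemi, Quinn, Espinoza, Lindqvist, Vasquez, Moreau, Ferreira, Fontaine and Reyes (each a Collar holder); then Mbeki (not a Collar holder).
Among Adeyemi, Quinn, Espinoza, Lindqvist, Vasquez, Moreau, Ferreira, Fontaine and Reyes, by date of appointment to the Order (later first): Adeyemi, Quinn, Espinoza, Lindqvist, Vasquez and Moreau (13 May 2013) before Ferreira, Fontaine and Reyes (17 Jun 2009).
Among Adeyemi, Quinn, Espinoza, Lindqvist, Vasquez and Moreau, by roll number (higher first): Adeyemi and Quinn (837) before Espinoza and Lindqvist (825) before Vasquez (569) before Moreau (487).
Among Adeyemi and Quinn, alphabetically by surname: Adeyemi before Quinn.
Among Espinoza and Lindqvist, alphabetically by surname: Espinoza before Lindqvist.
Ferreira, Fontaine and Reyes all have roll number 273, so the next rule applies.
Among Ferreira, Fontaine and Reyes, alphabetically by surname: Ferreira before Fontaine before Reyes.
Order: Adeyemi, Quinn, Espinoza, Lindqvist, Vasquez, Moreau, Ferreira, Fontaine, Reyes, Mbeki.

Reyes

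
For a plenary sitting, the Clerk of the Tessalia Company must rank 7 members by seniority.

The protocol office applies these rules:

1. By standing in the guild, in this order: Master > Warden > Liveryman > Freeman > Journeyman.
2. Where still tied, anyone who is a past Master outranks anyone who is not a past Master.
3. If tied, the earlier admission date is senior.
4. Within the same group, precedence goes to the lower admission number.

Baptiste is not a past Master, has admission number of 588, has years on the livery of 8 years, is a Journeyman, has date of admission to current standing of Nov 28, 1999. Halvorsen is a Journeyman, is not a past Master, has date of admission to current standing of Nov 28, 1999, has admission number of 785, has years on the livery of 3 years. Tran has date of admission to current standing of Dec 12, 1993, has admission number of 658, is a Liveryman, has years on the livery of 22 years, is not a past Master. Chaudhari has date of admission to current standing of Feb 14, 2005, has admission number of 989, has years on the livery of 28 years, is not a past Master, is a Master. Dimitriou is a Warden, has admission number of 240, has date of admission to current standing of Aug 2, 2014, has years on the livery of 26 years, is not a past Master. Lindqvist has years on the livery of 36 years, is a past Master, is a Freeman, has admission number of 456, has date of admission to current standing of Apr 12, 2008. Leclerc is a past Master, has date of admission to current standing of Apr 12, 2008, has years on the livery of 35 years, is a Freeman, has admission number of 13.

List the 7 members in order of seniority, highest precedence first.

Chaudhari, Dimitriou, Tran, Leclerc, Lindqvist, Baptiste, Halvorsen

By standing in the guild: Chaudhari (Master); then Dimitriou (Warden); then Tran (Liveryman); then Leclerc and Lindqvist (Freeman); then Baptiste and Halvorsen (Journeyman).
Leclerc and Lindqvist are each a past Master, so the next rule applies.
Leclerc and Lindqvist both have date of admission to current standing Apr 12, 2008, so the next rule applies.
Among Leclerc and Lindqvist, by admission number (lower first): Leclerc (13) before Lindqvist (456).
Baptiste and Halvorsen are each not a past Master, so the next rule applies.
Baptiste and Halvorsen both have date of admission to current standing Nov 28, 1999, so the next rule applies.
Among Baptiste and Halvorsen, by admission number (lower first): Baptiste (588) before Halvorsen (785).
Full order: Chaudhari, Dimitriou, Tran, Leclerc, Lindqvist, Baptiste, Halvorsen.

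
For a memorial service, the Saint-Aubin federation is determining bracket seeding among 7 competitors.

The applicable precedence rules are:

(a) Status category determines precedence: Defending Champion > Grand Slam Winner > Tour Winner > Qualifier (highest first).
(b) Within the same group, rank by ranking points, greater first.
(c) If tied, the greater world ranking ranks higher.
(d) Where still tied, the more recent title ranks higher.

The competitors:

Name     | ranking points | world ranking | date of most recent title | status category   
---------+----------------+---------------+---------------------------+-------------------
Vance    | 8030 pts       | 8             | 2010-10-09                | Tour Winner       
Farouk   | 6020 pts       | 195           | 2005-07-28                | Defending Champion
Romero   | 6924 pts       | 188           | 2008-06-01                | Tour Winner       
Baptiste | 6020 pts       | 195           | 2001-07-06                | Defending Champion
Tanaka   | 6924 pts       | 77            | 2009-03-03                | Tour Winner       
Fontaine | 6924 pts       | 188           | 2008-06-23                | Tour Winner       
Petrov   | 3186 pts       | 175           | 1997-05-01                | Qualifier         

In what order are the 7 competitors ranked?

Farouk, Baptiste, Vance, Fontaine, Romero, Tanaka, Petrov

By status category: Farouk and Baptiste (Defending Champion); then Vance, Fontaine, Romero and Tanaka (Tour Winner); then Petrov (Qualifier).
Farouk and Baptiste both have ranking points 6020 pts, so the next rule applies.
Farouk and Baptiste both have world ranking 195, so the next rule applies.
Among Farouk and Baptiste, by date of most recent title (later first): Farouk (2005-07-28) before Baptiste (2001-07-06).
Among Vance, Fontaine, Romero and Tanaka, by ranking points (higher first): Vance (8030 pts) before Fontaine, Romero and Tanaka (6924 pts).
Among Fontaine, Romero and Tanaka, by world ranking (higher first): Fontaine and Romero (188) before Tanaka (77).
Among Fontaine and Romero, by date of most recent title (later first): Fontaine (2008-06-23) before Romero (2008-06-01).
Full order: Farouk, Baptiste, Vance, Fontaine, Romero, Tanaka, Petrov.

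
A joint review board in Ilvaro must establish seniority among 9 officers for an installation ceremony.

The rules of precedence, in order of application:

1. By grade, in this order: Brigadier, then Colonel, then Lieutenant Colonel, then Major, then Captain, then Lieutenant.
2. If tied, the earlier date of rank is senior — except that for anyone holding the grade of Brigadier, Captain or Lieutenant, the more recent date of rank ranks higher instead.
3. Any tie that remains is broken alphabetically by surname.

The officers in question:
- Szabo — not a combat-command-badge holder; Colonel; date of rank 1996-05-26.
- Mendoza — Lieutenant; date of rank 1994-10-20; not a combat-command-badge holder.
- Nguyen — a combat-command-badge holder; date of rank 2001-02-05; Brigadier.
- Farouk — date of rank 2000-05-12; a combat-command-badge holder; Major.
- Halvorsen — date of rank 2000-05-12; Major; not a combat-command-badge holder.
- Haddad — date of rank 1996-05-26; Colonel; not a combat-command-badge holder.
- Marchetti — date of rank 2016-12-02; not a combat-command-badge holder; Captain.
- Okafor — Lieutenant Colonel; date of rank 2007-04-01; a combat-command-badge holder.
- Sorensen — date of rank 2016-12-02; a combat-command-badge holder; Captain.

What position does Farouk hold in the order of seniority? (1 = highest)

5

By grade: Nguyen (Brigadier); then Haddad and Szabo (Colonel); then Okafor (Lieutenant Colonel); then Farouk and Halvorsen (Major); then Marchetti and Sorensen (Captain); then Mendoza (Lieutenant).
Haddad and Szabo both have date of rank 1996-05-26, so the next rule applies.
Among Haddad and Szabo, alphabetically by surname: Haddad before Szabo.
Farouk and Halvorsen both have date of rank 2000-05-12, so the next rule applies.
Among Farouk and Halvorsen, alphabetically by surname: Farouk before Halvorsen.
Marchetti and Sorensen both have date of rank 2016-12-02, so the next rule applies.
Among Marchetti and Sorensen, alphabetically by surname: Marchetti before Sorensen.
Order: Nguyen, Haddad, Szabo, Okafor, Farouk, Halvorsen, Marchetti, Sorensen, Mendoza. So position 5.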